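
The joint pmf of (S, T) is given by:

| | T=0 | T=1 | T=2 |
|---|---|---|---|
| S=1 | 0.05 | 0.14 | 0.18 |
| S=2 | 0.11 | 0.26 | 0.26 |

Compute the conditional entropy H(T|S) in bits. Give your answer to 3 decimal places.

Chain rule: H(T|S) = H(S,T) − H(S).
Marginals: p(S) = (0.3700, 0.6300), p(T) = (0.1600, 0.4000, 0.4400).
H(S,T) = 2.4194 bits; H(S) = 0.9507 bits.
H(T|S) = 2.4194 − 0.9507 = 1.469 bits.

1.469 bits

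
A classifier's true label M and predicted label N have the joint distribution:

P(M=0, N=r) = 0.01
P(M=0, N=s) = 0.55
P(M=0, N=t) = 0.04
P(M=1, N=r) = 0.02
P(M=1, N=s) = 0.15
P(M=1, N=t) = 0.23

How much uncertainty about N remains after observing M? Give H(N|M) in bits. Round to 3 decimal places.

Chain rule: H(N|M) = H(M,N) − H(M).
Marginals: p(M) = (0.6000, 0.4000), p(N) = (0.0300, 0.7000, 0.2700).
H(M,N) = 1.7377 bits; H(M) = 0.9710 bits.
H(N|M) = 1.7377 − 0.9710 = 0.767 bits.

0.767 bits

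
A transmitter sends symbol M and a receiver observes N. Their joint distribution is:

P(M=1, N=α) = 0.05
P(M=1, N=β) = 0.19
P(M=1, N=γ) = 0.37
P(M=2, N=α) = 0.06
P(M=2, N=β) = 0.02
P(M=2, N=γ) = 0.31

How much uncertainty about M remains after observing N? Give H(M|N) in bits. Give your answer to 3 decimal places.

0.881 bits

Marginals: p(M) = (0.6100, 0.3900), p(N) = (0.1100, 0.2100, 0.6800).
H(M|N) = Σ p(N) · H(M|N=·).
  N=α: p=0.1100, H(M|N=α) = 0.9940
  N=β: p=0.2100, H(M|N=β) = 0.4537
  N=γ: p=0.6800, H(M|N=γ) = 0.9944
Weighted sum = 0.881 bits.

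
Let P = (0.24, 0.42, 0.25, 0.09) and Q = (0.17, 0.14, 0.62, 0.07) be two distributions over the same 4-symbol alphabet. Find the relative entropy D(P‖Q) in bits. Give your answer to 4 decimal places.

0.4901 bits

D(P‖Q) = Σ p·log₂(p/q).
  0.24·log₂(0.24/0.17) = 0.11940
  0.42·log₂(0.42/0.14) = 0.66568
  0.25·log₂(0.25/0.62) = -0.32759
  0.09·log₂(0.09/0.07) = 0.03263
D(P‖Q) = 0.4901 bits.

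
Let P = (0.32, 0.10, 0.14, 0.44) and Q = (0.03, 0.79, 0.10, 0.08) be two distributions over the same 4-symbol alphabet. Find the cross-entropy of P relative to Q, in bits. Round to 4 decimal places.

H(P,Q) = −Σ p·log₂ q.
  −0.32·log₂(0.03) = 1.61885
  −0.10·log₂(0.79) = 0.03401
  −0.14·log₂(0.10) = 0.46507
  −0.44·log₂(0.08) = 1.60330
H(P,Q) = 3.7212 bits.

3.7212 bits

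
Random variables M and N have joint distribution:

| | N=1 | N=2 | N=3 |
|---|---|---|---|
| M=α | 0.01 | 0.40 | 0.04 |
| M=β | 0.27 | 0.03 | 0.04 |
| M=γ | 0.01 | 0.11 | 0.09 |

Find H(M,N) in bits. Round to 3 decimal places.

H(M,N) = −Σ p(x,y)·log₂ p(x,y) over all 9 cells.
  cell (α,1): −0.01·log₂0.01 = 0.0664
  cell (α,2): −0.40·log₂0.40 = 0.5288
  cell (α,3): −0.04·log₂0.04 = 0.1858
  cell (β,1): −0.27·log₂0.27 = 0.5100
  cell (β,2): −0.03·log₂0.03 = 0.1518
  cell (β,3): −0.04·log₂0.04 = 0.1858
  cell (γ,1): −0.01·log₂0.01 = 0.0664
  cell (γ,2): −0.11·log₂0.11 = 0.3503
  cell (γ,3): −0.09·log₂0.09 = 0.3127
Sum = 2.358 bits.

2.358 bits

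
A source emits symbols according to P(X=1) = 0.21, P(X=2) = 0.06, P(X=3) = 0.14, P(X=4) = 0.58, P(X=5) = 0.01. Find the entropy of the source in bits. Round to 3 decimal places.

1.636 bits

H(X) = −Σ p·log₂ p.
  −(0.21)·log₂(0.21) = 0.4728
  −(0.06)·log₂(0.06) = 0.2435
  −(0.14)·log₂(0.14) = 0.3971
  −(0.58)·log₂(0.58) = 0.4558
  −(0.01)·log₂(0.01) = 0.0664
Sum: 0.4728 + 0.2435 + 0.3971 + 0.4558 + 0.0664 = 1.636 bits.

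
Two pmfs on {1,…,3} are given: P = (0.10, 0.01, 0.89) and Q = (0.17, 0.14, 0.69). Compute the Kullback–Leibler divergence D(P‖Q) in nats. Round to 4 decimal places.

D(P‖Q) = Σ p·ln(p/q).
  0.10·ln(0.10/0.17) = -0.05306
  0.01·ln(0.01/0.14) = -0.02639
  0.89·ln(0.89/0.69) = 0.22653
D(P‖Q) = 0.1471 nats.

0.1471 nats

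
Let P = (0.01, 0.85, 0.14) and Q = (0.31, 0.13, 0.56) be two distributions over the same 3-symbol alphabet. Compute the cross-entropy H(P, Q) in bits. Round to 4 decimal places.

2.6359 bits

H(P,Q) = −Σ p·log₂ q.
  −0.01·log₂(0.31) = 0.01690
  −0.85·log₂(0.13) = 2.50190
  −0.14·log₂(0.56) = 0.11711
H(P,Q) = 2.6359 bits.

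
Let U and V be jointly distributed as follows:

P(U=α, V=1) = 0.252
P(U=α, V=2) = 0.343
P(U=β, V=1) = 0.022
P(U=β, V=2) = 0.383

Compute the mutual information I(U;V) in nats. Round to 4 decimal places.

Marginals: p(U) = (0.5950, 0.4050), p(V) = (0.2740, 0.7260).
I(U;V) = H(U) + H(V) − H(U,V).
H(U) = 0.6750, H(V) = 0.5872, H(U,V) = 1.1659.
I(U;V) = 0.6750 + 0.5872 − 1.1659 = 0.0963 nats.

0.0963 nats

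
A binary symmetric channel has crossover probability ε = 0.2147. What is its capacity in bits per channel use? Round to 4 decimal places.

Binary symmetric channel: C = 1 − h₂(ε) where h₂ is the binary entropy function.
h₂(0.2147) = −0.2147·log₂0.2147 − 0.7853·log₂0.7853 = 0.7504.
C = 1 − 0.7504 = 0.2496 bits per channel use.

0.2496 bits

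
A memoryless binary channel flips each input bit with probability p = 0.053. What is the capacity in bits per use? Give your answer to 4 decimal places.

Binary symmetric channel: C = 1 − h₂(ε) where h₂ is the binary entropy function.
h₂(0.053) = −0.053·log₂0.053 − 0.947·log₂0.947 = 0.2990.
C = 1 − 0.2990 = 0.7010 bits per channel use.

0.7010 bits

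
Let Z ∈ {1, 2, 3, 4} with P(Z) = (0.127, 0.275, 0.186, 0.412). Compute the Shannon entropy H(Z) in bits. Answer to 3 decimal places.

H(Z) = −Σ p·log₂ p.
  −(0.127)·log₂(0.127) = 0.3781
  −(0.275)·log₂(0.275) = 0.5122
  −(0.186)·log₂(0.186) = 0.4514
  −(0.412)·log₂(0.412) = 0.5271
Sum: 0.3781 + 0.5122 + 0.4514 + 0.5271 = 1.869 bits.

1.869 bits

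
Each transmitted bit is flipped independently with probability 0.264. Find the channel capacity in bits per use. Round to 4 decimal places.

Binary symmetric channel: C = 1 − h₂(ε) where h₂ is the binary entropy function.
h₂(0.264) = −0.264·log₂0.264 − 0.736·log₂0.736 = 0.8327.
C = 1 − 0.8327 = 0.1673 bits per channel use.

0.1673 bits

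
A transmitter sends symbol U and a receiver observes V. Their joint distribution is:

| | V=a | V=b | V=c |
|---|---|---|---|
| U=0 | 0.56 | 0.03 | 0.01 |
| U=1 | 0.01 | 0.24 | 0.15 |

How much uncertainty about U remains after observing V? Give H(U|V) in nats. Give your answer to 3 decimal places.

Chain rule: H(U|V) = H(U,V) − H(V).
Marginals: p(U) = (0.6000, 0.4000), p(V) = (0.5700, 0.2700, 0.1600).
H(U,V) = 1.1491 nats; H(V) = 0.9671 nats.
H(U|V) = 1.1491 − 0.9671 = 0.182 nats.

0.182 nats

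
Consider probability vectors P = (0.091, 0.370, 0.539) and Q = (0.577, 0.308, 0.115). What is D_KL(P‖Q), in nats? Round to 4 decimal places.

D(P‖Q) = Σ p·ln(p/q).
  0.091·ln(0.091/0.577) = -0.16808
  0.370·ln(0.370/0.308) = 0.06786
  0.539·ln(0.539/0.115) = 0.83264
D(P‖Q) = 0.7324 nats.

0.7324 nats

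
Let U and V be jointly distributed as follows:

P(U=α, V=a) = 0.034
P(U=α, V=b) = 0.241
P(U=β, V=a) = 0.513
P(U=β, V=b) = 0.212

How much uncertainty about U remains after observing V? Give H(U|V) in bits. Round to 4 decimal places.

0.6354 bits

Chain rule: H(U|V) = H(U,V) − H(V).
Marginals: p(U) = (0.2750, 0.7250), p(V) = (0.5470, 0.4530).
H(U,V) = 1.6290 bits; H(V) = 0.9936 bits.
H(U|V) = 1.6290 − 0.9936 = 0.6354 bits.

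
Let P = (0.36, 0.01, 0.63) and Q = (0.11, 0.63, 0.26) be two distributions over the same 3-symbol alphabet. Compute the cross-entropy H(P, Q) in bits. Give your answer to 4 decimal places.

H(P,Q) = −Σ p·log₂ q.
  −0.36·log₂(0.11) = 1.14639
  −0.01·log₂(0.63) = 0.00667
  −0.63·log₂(0.26) = 1.22435
H(P,Q) = 2.3774 bits.

2.3774 bits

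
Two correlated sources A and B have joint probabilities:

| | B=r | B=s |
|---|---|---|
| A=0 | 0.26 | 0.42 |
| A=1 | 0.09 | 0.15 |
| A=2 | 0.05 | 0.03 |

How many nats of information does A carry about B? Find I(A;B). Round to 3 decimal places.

Marginals: p(A) = (0.6800, 0.2400, 0.0800), p(B) = (0.4000, 0.6000).
I(A;B) = Σ p(x,y)·ln[p(x,y)/(p(x)p(y))].
  (0,r): 0.26·ln(0.9559) = -0.0117
  (0,s): 0.42·ln(1.0294) = 0.0122
  (1,r): 0.09·ln(0.9375) = -0.0058
  (1,s): 0.15·ln(1.0417) = 0.0061
  (2,r): 0.05·ln(1.5625) = 0.0223
  (2,s): 0.03·ln(0.6250) = -0.0141
Sum = 0.009 nats.

0.009 nats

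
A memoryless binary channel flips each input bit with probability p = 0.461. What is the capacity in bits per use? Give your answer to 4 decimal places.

0.0044 bits

Binary symmetric channel: C = 1 − h₂(ε) where h₂ is the binary entropy function.
h₂(0.461) = −0.461·log₂0.461 − 0.539·log₂0.539 = 0.9956.
C = 1 − 0.9956 = 0.0044 bits per channel use.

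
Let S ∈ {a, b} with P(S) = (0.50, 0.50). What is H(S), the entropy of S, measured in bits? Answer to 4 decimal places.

H(S) = −Σ p·log₂ p.
  −(0.50)·log₂(0.50) = 0.50000
  −(0.50)·log₂(0.50) = 0.50000
Sum: 0.50000 + 0.50000 = 1.0000 bits.

1.0000 bits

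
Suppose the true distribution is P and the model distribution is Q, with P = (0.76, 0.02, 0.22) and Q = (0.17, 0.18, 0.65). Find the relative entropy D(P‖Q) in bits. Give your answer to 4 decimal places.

1.2347 bits

D(P‖Q) = Σ p·log₂(p/q).
  0.76·log₂(0.76/0.17) = 1.64195
  0.02·log₂(0.02/0.18) = -0.06340
  0.22·log₂(0.22/0.65) = -0.34385
D(P‖Q) = 1.2347 bits.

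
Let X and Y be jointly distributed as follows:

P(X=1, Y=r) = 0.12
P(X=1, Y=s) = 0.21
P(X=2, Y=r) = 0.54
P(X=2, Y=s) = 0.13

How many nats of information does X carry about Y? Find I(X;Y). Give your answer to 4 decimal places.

Marginals: p(X) = (0.3300, 0.6700), p(Y) = (0.6600, 0.3400).
I(X;Y) = Σ p(x,y)·ln[p(x,y)/(p(x)p(y))].
  (1,r): 0.12·ln(0.5510) = -0.07153
  (1,s): 0.21·ln(1.8717) = 0.13163
  (2,r): 0.54·ln(1.2212) = 0.10790
  (2,s): 0.13·ln(0.5707) = -0.07292
Sum = 0.0951 nats.

0.0951 nats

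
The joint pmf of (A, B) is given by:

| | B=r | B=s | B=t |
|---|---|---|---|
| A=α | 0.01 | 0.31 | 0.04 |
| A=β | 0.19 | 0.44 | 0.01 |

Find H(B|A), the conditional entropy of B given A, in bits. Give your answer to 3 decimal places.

Chain rule: H(B|A) = H(A,B) − H(A).
Marginals: p(A) = (0.3600, 0.6400), p(B) = (0.2000, 0.7500, 0.0500).
H(A,B) = 1.8188 bits; H(A) = 0.9427 bits.
H(B|A) = 1.8188 − 0.9427 = 0.876 bits.

0.876 bits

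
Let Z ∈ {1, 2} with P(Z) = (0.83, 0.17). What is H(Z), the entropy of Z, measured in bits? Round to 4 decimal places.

0.6577 bits

H(Z) = −Σ p·log₂ p.
  −(0.83)·log₂(0.83) = 0.22312
  −(0.17)·log₂(0.17) = 0.43459
Sum: 0.22312 + 0.43459 = 0.6577 bits.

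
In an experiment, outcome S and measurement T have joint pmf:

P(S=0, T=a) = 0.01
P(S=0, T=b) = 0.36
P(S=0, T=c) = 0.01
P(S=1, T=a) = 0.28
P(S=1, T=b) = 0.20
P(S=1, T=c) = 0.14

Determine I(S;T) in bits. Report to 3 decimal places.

Marginals: p(S) = (0.3800, 0.6200), p(T) = (0.2900, 0.5600, 0.1500).
I(S;T) = H(S) + H(T) − H(S,T).
H(S) = 0.9580, H(T) = 1.3969, H(S,T) = 2.0392.
I(S;T) = 0.9580 + 1.3969 − 2.0392 = 0.316 bits.

0.316 bits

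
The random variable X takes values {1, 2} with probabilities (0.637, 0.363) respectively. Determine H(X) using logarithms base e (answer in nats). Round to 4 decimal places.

H(X) = −Σ p·ln p.
  −(0.637)·ln(0.637) = 0.28728
  −(0.363)·ln(0.363) = 0.36785
Sum: 0.28728 + 0.36785 = 0.6551 nats.

0.6551 nats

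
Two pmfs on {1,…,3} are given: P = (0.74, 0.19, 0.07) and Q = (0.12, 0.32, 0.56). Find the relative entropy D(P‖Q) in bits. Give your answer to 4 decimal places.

D(P‖Q) = Σ p·log₂(p/q).
  0.74·log₂(0.74/0.12) = 1.94212
  0.19·log₂(0.19/0.32) = -0.14289
  0.07·log₂(0.07/0.56) = -0.21000
D(P‖Q) = 1.5892 bits.

1.5892 bits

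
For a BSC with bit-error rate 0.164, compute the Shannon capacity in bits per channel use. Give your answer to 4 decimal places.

Binary symmetric channel: C = 1 − h₂(ε) where h₂ is the binary entropy function.
h₂(0.164) = −0.164·log₂0.164 − 0.836·log₂0.836 = 0.6438.
C = 1 − 0.6438 = 0.3562 bits per channel use.

0.3562 bits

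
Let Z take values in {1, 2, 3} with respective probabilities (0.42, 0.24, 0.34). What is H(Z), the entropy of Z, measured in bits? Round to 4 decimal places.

H(Z) = −Σ p·log₂ p.
  −(0.42)·log₂(0.42) = 0.52565
  −(0.24)·log₂(0.24) = 0.49413
  −(0.34)·log₂(0.34) = 0.52917
Sum: 0.52565 + 0.49413 + 0.52917 = 1.5490 bits.

1.5490 bits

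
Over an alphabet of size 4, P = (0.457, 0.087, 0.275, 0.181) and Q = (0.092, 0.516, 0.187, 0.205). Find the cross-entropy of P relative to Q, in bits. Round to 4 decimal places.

2.7352 bits

H(P,Q) = −Σ p·log₂ q.
  −0.457·log₂(0.092) = 1.57310
  −0.087·log₂(0.516) = 0.08305
  −0.275·log₂(0.187) = 0.66519
  −0.181·log₂(0.205) = 0.41382
H(P,Q) = 2.7352 bits.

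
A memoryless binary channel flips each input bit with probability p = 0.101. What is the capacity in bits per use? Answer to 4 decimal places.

Binary symmetric channel: C = 1 − h₂(ε) where h₂ is the binary entropy function.
h₂(0.101) = −0.101·log₂0.101 − 0.899·log₂0.899 = 0.4722.
C = 1 − 0.4722 = 0.5278 bits per channel use.

0.5278 bits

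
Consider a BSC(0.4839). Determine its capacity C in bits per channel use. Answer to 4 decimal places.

Binary symmetric channel: C = 1 − h₂(ε) where h₂ is the binary entropy function.
h₂(0.4839) = −0.4839·log₂0.4839 − 0.5161·log₂0.5161 = 0.9993.
C = 1 − 0.9993 = 0.0007 bits per channel use.

0.0007 bits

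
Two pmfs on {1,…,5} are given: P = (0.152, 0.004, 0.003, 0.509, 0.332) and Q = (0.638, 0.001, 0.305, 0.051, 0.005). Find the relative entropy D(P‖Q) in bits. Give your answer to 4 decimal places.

D(P‖Q) = Σ p·log₂(p/q).
  0.152·log₂(0.152/0.638) = -0.31456
  0.004·log₂(0.004/0.001) = 0.00800
  0.003·log₂(0.003/0.305) = -0.02000
  0.509·log₂(0.509/0.051) = 1.68942
  0.332·log₂(0.332/0.005) = 2.00963
D(P‖Q) = 3.3725 bits.

3.3725 bits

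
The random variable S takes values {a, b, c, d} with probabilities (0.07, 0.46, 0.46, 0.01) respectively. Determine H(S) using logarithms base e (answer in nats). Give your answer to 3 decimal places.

H(S) = −Σ p·ln p.
  −(0.07)·ln(0.07) = 0.1861
  −(0.46)·ln(0.46) = 0.3572
  −(0.46)·ln(0.46) = 0.3572
  −(0.01)·ln(0.01) = 0.0461
Sum: 0.1861 + 0.3572 + 0.3572 + 0.0461 = 0.947 nats.

0.947 nats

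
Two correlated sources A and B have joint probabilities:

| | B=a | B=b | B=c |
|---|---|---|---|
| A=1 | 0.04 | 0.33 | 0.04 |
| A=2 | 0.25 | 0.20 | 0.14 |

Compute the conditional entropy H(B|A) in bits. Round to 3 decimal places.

Marginals: p(A) = (0.4100, 0.5900), p(B) = (0.2900, 0.5300, 0.1800).
H(B|A) = Σ p(A) · H(B|A=·).
  A=1: p=0.4100, H(B|A=1) = 0.9072
  A=2: p=0.5900, H(B|A=2) = 1.5464
Weighted sum = 1.284 bits.

1.284 bits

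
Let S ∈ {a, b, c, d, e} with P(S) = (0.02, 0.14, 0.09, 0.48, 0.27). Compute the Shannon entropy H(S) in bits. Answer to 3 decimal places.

1.841 bits

H(S) = −Σ p·log₂ p.
  −(0.02)·log₂(0.02) = 0.1129
  −(0.14)·log₂(0.14) = 0.3971
  −(0.09)·log₂(0.09) = 0.3127
  −(0.48)·log₂(0.48) = 0.5083
  −(0.27)·log₂(0.27) = 0.5100
Sum: 0.1129 + 0.3971 + 0.3127 + 0.5083 + 0.5100 = 1.841 bits.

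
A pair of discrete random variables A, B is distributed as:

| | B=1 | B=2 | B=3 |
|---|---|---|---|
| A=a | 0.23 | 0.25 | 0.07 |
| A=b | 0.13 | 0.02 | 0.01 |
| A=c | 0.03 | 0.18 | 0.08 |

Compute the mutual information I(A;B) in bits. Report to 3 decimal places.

0.180 bits

Marginals: p(A) = (0.5500, 0.1600, 0.2900), p(B) = (0.3900, 0.4500, 0.1600).
I(A;B) = H(A) + H(B) − H(A,B).
H(A) = 1.4153, H(B) = 1.4712, H(A,B) = 2.7068.
I(A;B) = 1.4153 + 1.4712 − 2.7068 = 0.180 bits.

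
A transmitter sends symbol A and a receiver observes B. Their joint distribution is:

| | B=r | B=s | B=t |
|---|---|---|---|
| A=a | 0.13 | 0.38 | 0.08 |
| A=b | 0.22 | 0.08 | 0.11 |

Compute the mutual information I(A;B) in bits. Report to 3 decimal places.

0.150 bits

Marginals: p(A) = (0.5900, 0.4100), p(B) = (0.3500, 0.4600, 0.1900).
I(A;B) = H(A) + H(B) − H(A,B).
H(A) = 0.9765, H(B) = 1.5007, H(A,B) = 2.3270.
I(A;B) = 0.9765 + 1.5007 − 2.3270 = 0.150 bits.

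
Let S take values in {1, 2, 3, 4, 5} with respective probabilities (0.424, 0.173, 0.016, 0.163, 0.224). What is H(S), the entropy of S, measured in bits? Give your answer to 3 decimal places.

H(S) = −Σ p·log₂ p.
  −(0.424)·log₂(0.424) = 0.5249
  −(0.173)·log₂(0.173) = 0.4379
  −(0.016)·log₂(0.016) = 0.0955
  −(0.163)·log₂(0.163) = 0.4266
  −(0.224)·log₂(0.224) = 0.4835
Sum: 0.5249 + 0.4379 + 0.0955 + 0.4266 + 0.4835 = 1.968 bits.

1.968 bits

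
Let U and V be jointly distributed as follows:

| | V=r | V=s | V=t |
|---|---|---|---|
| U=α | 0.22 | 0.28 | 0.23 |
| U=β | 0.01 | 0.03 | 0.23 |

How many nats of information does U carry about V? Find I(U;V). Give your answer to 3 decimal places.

Marginals: p(U) = (0.7300, 0.2700), p(V) = (0.2300, 0.3100, 0.4600).
I(U;V) = Σ p(x,y)·ln[p(x,y)/(p(x)p(y))].
  (α,r): 0.22·ln(1.3103) = 0.0595
  (α,s): 0.28·ln(1.2373) = 0.0596
  (α,t): 0.23·ln(0.6849) = -0.0870
  (β,r): 0.01·ln(0.1610) = -0.0183
  (β,s): 0.03·ln(0.3584) = -0.0308
  (β,t): 0.23·ln(1.8519) = 0.1417
Sum = 0.125 nats.

0.125 nats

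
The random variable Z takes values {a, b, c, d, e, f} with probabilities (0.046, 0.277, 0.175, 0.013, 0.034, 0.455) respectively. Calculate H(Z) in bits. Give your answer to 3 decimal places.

H(Z) = −Σ p·log₂ p.
  −(0.046)·log₂(0.046) = 0.2043
  −(0.277)·log₂(0.277) = 0.5130
  −(0.175)·log₂(0.175) = 0.4401
  −(0.013)·log₂(0.013) = 0.0814
  −(0.034)·log₂(0.034) = 0.1659
  −(0.455)·log₂(0.455) = 0.5169
Sum: 0.2043 + 0.5130 + 0.4401 + 0.0814 + 0.1659 + 0.5169 = 1.922 bits.

1.922 bits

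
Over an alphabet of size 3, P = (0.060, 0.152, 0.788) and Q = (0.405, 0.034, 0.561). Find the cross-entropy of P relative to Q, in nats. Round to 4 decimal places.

1.0237 nats

H(P,Q) = −Σ p·ln q.
  −0.060·ln(0.405) = 0.05423
  −0.152·ln(0.034) = 0.51397
  −0.788·ln(0.561) = 0.45549
H(P,Q) = 1.0237 nats.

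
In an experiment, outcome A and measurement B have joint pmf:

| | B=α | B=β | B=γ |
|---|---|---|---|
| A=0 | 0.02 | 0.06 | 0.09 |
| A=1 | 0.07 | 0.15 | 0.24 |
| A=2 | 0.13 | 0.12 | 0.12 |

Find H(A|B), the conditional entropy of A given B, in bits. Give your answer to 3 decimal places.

1.432 bits

Chain rule: H(A|B) = H(A,B) − H(B).
Marginals: p(A) = (0.1700, 0.4600, 0.3700), p(B) = (0.2200, 0.3300, 0.4500).
H(A,B) = 2.9591 bits; H(B) = 1.5268 bits.
H(A|B) = 2.9591 − 1.5268 = 1.432 bits.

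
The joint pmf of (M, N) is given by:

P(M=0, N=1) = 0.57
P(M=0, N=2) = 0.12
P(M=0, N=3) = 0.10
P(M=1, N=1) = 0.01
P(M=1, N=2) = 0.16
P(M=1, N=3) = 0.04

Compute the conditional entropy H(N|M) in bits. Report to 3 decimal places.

1.095 bits

Chain rule: H(N|M) = H(M,N) − H(M).
Marginals: p(M) = (0.7900, 0.2100), p(N) = (0.5800, 0.2800, 0.1400).
H(M,N) = 1.8367 bits; H(M) = 0.7415 bits.
H(N|M) = 1.8367 − 0.7415 = 1.095 bits.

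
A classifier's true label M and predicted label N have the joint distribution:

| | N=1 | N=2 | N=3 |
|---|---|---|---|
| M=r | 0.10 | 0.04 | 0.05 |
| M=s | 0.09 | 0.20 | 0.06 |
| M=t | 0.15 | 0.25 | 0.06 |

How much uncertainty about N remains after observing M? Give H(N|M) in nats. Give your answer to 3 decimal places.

Marginals: p(M) = (0.1900, 0.3500, 0.4600), p(N) = (0.3400, 0.4900, 0.1700).
H(N|M) = Σ p(M) · H(N|M=·).
  M=r: p=0.1900, H(N|M=r) = 1.0172
  M=s: p=0.3500, H(N|M=s) = 0.9713
  M=t: p=0.4600, H(N|M=t) = 0.9625
Weighted sum = 0.976 nats.

0.976 nats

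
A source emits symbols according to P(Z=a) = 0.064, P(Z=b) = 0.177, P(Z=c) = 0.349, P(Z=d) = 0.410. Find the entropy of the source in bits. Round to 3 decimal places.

1.753 bits

H(Z) = −Σ p·log₂ p.
  −(0.064)·log₂(0.064) = 0.2538
  −(0.177)·log₂(0.177) = 0.4422
  −(0.349)·log₂(0.349) = 0.5300
  −(0.410)·log₂(0.410) = 0.5274
Sum: 0.2538 + 0.4422 + 0.5300 + 0.5274 = 1.753 bits.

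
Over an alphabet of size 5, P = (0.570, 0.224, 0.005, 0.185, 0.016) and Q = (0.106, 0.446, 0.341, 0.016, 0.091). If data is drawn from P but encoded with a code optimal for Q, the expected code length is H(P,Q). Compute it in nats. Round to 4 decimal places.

2.2689 nats

H(P,Q) = −Σ p·ln q.
  −0.570·ln(0.106) = 1.27926
  −0.224·ln(0.446) = 0.18087
  −0.005·ln(0.341) = 0.00538
  −0.185·ln(0.016) = 0.76501
  −0.016·ln(0.091) = 0.03835
H(P,Q) = 2.2689 nats.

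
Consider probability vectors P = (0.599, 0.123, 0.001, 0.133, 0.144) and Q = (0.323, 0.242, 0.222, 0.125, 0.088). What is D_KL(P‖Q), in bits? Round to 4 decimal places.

D(P‖Q) = Σ p·log₂(p/q).
  0.599·log₂(0.599/0.323) = 0.53372
  0.123·log₂(0.123/0.242) = -0.12009
  0.001·log₂(0.001/0.222) = -0.00779
  0.133·log₂(0.133/0.125) = 0.01190
  0.144·log₂(0.144/0.088) = 0.10231
D(P‖Q) = 0.5201 bits.

0.5201 bits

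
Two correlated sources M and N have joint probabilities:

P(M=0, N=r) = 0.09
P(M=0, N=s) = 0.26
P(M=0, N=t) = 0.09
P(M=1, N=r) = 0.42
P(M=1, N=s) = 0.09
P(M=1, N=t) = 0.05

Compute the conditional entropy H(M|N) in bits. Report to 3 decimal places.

0.762 bits

Marginals: p(M) = (0.4400, 0.5600), p(N) = (0.5100, 0.3500, 0.1400).
H(M|N) = Σ p(N) · H(M|N=·).
  N=r: p=0.5100, H(M|N=r) = 0.6723
  N=s: p=0.3500, H(M|N=s) = 0.8224
  N=t: p=0.1400, H(M|N=t) = 0.9403
Weighted sum = 0.762 bits.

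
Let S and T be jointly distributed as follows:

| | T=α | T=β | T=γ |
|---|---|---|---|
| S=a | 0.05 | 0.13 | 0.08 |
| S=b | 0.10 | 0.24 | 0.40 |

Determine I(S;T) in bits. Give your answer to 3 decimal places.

Marginals: p(S) = (0.2600, 0.7400), p(T) = (0.1500, 0.3700, 0.4800).
I(S;T) = H(S) + H(T) − H(S,T).
H(S) = 0.8267, H(T) = 1.4495, H(S,T) = 2.2453.
I(S;T) = 0.8267 + 1.4495 − 2.2453 = 0.031 bits.

0.031 bits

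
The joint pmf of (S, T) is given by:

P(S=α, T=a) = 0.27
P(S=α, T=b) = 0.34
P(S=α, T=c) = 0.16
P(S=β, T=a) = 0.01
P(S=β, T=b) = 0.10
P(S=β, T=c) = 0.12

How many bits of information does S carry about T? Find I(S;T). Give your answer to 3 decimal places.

0.100 bits

Marginals: p(S) = (0.7700, 0.2300), p(T) = (0.2800, 0.4400, 0.2800).
I(S;T) = H(S) + H(T) − H(S,T).
H(S) = 0.7780, H(T) = 1.5496, H(S,T) = 2.2279.
I(S;T) = 0.7780 + 1.5496 − 2.2279 = 0.100 bits.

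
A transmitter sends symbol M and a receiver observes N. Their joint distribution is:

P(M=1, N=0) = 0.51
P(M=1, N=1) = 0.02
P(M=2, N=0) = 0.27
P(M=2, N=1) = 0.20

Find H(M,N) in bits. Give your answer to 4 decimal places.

1.5827 bits

H(M,N) = −Σ p(x,y)·log₂ p(x,y) over all 4 cells.
  cell (1,0): −0.51·log₂0.51 = 0.49543
  cell (1,1): −0.02·log₂0.02 = 0.11288
  cell (2,0): −0.27·log₂0.27 = 0.51002
  cell (2,1): −0.20·log₂0.20 = 0.46439
Sum = 1.5827 bits.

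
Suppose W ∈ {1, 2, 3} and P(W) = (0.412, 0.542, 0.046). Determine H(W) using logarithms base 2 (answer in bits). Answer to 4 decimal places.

1.2103 bits

H(W) = −Σ p·log₂ p.
  −(0.412)·log₂(0.412) = 0.52706
  −(0.542)·log₂(0.542) = 0.47893
  −(0.046)·log₂(0.046) = 0.20434
Sum: 0.52706 + 0.47893 + 0.20434 = 1.2103 bits.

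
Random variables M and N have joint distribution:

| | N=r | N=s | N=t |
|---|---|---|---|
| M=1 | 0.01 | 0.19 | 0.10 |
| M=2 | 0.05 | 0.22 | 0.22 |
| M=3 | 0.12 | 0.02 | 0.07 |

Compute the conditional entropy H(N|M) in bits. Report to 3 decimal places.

1.281 bits

Chain rule: H(N|M) = H(M,N) − H(M).
Marginals: p(M) = (0.3000, 0.4900, 0.2100), p(N) = (0.1800, 0.4300, 0.3900).
H(M,N) = 2.7796 bits; H(M) = 1.4982 bits.
H(N|M) = 2.7796 − 1.4982 = 1.281 bits.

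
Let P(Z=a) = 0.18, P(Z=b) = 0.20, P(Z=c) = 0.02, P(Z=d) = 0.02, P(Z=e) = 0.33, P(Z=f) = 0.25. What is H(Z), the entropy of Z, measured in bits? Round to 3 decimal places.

H(Z) = −Σ p·log₂ p.
  −(0.18)·log₂(0.18) = 0.4453
  −(0.20)·log₂(0.20) = 0.4644
  −(0.02)·log₂(0.02) = 0.1129
  −(0.02)·log₂(0.02) = 0.1129
  −(0.33)·log₂(0.33) = 0.5278
  −(0.25)·log₂(0.25) = 0.5000
Sum: 0.4453 + 0.4644 + 0.1129 + 0.1129 + 0.5278 + 0.5000 = 2.163 bits.

2.163 bits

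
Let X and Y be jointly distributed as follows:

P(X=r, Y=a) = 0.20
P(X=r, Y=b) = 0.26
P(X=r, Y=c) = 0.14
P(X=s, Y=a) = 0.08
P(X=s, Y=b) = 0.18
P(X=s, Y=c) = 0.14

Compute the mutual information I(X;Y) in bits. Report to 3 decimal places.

Marginals: p(X) = (0.6000, 0.4000), p(Y) = (0.2800, 0.4400, 0.2800).
I(X;Y) = Σ p(x,y)·log₂[p(x,y)/(p(x)p(y))].
  (r,a): 0.20·log₂(1.1905) = 0.0503
  (r,b): 0.26·log₂(0.9848) = -0.0057
  (r,c): 0.14·log₂(0.8333) = -0.0368
  (s,a): 0.08·log₂(0.7143) = -0.0388
  (s,b): 0.18·log₂(1.0227) = 0.0058
  (s,c): 0.14·log₂(1.2500) = 0.0451
Sum = 0.020 bits.

0.020 bits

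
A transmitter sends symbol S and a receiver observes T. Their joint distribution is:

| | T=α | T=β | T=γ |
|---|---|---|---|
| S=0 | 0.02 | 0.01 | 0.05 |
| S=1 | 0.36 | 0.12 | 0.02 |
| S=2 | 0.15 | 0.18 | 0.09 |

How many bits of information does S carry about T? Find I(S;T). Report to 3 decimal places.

0.175 bits

Marginals: p(S) = (0.0800, 0.5000, 0.4200), p(T) = (0.5300, 0.3100, 0.1600).
I(S;T) = Σ p(x,y)·log₂[p(x,y)/(p(x)p(y))].
  (0,α): 0.02·log₂(0.4717) = -0.0217
  (0,β): 0.01·log₂(0.4032) = -0.0131
  (0,γ): 0.05·log₂(3.9062) = 0.0983
  (1,α): 0.36·log₂(1.3585) = 0.1591
  (1,β): 0.12·log₂(0.7742) = -0.0443
  (1,γ): 0.02·log₂(0.2500) = -0.0400
  (2,α): 0.15·log₂(0.6739) = -0.0854
  (2,β): 0.18·log₂(1.3825) = 0.0841
  (2,γ): 0.09·log₂(1.3393) = 0.0379
Sum = 0.175 bits.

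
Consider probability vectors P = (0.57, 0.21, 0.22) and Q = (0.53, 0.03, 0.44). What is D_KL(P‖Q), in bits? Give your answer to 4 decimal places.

D(P‖Q) = Σ p·log₂(p/q).
  0.57·log₂(0.57/0.53) = 0.05983
  0.21·log₂(0.21/0.03) = 0.58954
  0.22·log₂(0.22/0.44) = -0.22000
D(P‖Q) = 0.4294 bits.

0.4294 bits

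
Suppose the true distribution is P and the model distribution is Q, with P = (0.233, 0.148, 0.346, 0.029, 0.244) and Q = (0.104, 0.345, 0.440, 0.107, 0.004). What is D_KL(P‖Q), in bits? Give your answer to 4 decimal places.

1.3630 bits

D(P‖Q) = Σ p·log₂(p/q).
  0.233·log₂(0.233/0.104) = 0.27115
  0.148·log₂(0.148/0.345) = -0.18071
  0.346·log₂(0.346/0.440) = -0.11997
  0.029·log₂(0.029/0.107) = -0.05462
  0.244·log₂(0.244/0.004) = 1.44710
D(P‖Q) = 1.3630 bits.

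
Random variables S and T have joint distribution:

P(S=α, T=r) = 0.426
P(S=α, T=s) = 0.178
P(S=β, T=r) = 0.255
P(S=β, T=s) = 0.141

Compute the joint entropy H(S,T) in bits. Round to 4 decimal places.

H(S,T) = −Σ p(x,y)·log₂ p(x,y) over all 4 cells.
  cell (α,r): −0.426·log₂0.426 = 0.52444
  cell (α,s): −0.178·log₂0.178 = 0.44323
  cell (β,r): −0.255·log₂0.255 = 0.50271
  cell (β,s): −0.141·log₂0.141 = 0.39850
Sum = 1.8689 bits.

1.8689 bits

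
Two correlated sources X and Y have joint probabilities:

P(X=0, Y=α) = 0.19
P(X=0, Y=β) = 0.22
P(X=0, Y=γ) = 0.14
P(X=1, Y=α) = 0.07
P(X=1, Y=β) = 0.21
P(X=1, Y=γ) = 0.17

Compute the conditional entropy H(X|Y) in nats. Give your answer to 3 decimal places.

0.663 nats

Marginals: p(X) = (0.5500, 0.4500), p(Y) = (0.2600, 0.4300, 0.3100).
H(X|Y) = Σ p(Y) · H(X|Y=·).
  Y=α: p=0.2600, H(X|Y=α) = 0.5825
  Y=β: p=0.4300, H(X|Y=β) = 0.6929
  Y=γ: p=0.3100, H(X|Y=γ) = 0.6885
Weighted sum = 0.663 nats.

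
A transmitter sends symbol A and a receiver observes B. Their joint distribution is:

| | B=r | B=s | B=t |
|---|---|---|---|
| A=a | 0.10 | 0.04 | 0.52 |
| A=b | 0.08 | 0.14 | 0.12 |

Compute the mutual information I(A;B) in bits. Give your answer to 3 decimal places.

Marginals: p(A) = (0.6600, 0.3400), p(B) = (0.1800, 0.1800, 0.6400).
I(A;B) = Σ p(x,y)·log₂[p(x,y)/(p(x)p(y))].
  (a,r): 0.10·log₂(0.8418) = -0.0249
  (a,s): 0.04·log₂(0.3367) = -0.0628
  (a,t): 0.52·log₂(1.2311) = 0.1559
  (b,r): 0.08·log₂(1.3072) = 0.0309
  (b,s): 0.14·log₂(2.2876) = 0.1671
  (b,t): 0.12·log₂(0.5515) = -0.1030
Sum = 0.163 bits.

0.163 bits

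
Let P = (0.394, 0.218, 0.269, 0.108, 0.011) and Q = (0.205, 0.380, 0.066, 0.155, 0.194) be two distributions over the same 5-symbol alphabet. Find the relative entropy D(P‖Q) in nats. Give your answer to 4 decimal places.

0.4436 nats

D(P‖Q) = Σ p·ln(p/q).
  0.394·ln(0.394/0.205) = 0.25742
  0.218·ln(0.218/0.380) = -0.12114
  0.269·ln(0.269/0.066) = 0.37796
  0.108·ln(0.108/0.155) = -0.03902
  0.011·ln(0.011/0.194) = -0.03157
D(P‖Q) = 0.4436 nats.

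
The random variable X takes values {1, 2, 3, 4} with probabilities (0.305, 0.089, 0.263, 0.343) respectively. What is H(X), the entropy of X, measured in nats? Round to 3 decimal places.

H(X) = −Σ p·ln p.
  −(0.305)·ln(0.305) = 0.3622
  −(0.089)·ln(0.089) = 0.2153
  −(0.263)·ln(0.263) = 0.3513
  −(0.343)·ln(0.343) = 0.3670
Sum: 0.3622 + 0.2153 + 0.3513 + 0.3670 = 1.296 nats.

1.296 nats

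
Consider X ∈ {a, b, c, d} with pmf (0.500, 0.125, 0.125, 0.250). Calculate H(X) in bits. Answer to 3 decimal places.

H(X) = −Σ p·log₂ p.
  −(0.500)·log₂(0.500) = 0.5000
  −(0.125)·log₂(0.125) = 0.3750
  −(0.125)·log₂(0.125) = 0.3750
  −(0.250)·log₂(0.250) = 0.5000
Sum: 0.5000 + 0.3750 + 0.3750 + 0.5000 = 1.750 bits.

1.750 bits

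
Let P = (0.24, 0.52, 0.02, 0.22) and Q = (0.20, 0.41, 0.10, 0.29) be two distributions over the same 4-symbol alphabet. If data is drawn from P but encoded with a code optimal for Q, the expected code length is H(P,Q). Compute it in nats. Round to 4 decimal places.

H(P,Q) = −Σ p·ln q.
  −0.24·ln(0.20) = 0.38627
  −0.52·ln(0.41) = 0.46363
  −0.02·ln(0.10) = 0.04605
  −0.22·ln(0.29) = 0.27233
H(P,Q) = 1.1683 nats.

1.1683 nats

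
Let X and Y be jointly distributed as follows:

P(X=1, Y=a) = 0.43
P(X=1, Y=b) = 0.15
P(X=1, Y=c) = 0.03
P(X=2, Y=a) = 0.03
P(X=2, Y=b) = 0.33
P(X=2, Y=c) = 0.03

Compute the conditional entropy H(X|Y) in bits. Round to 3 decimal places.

Chain rule: H(X|Y) = H(X,Y) − H(Y).
Marginals: p(X) = (0.6100, 0.3900), p(Y) = (0.4600, 0.4800, 0.0600).
H(X,Y) = 1.9172 bits; H(Y) = 1.2671 bits.
H(X|Y) = 1.9172 − 1.2671 = 0.650 bits.

0.650 bits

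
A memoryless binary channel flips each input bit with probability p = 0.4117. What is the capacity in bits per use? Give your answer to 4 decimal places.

0.0226 bits

Binary symmetric channel: C = 1 − h₂(ε) where h₂ is the binary entropy function.
h₂(0.4117) = −0.4117·log₂0.4117 − 0.5883·log₂0.5883 = 0.9774.
C = 1 − 0.9774 = 0.0226 bits per channel use.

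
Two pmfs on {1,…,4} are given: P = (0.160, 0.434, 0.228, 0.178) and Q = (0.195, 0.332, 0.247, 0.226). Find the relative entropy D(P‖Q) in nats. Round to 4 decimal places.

D(P‖Q) = Σ p·ln(p/q).
  0.160·ln(0.160/0.195) = -0.03165
  0.434·ln(0.434/0.332) = 0.11627
  0.228·ln(0.228/0.247) = -0.01825
  0.178·ln(0.178/0.226) = -0.04250
D(P‖Q) = 0.0239 nats.

0.0239 nats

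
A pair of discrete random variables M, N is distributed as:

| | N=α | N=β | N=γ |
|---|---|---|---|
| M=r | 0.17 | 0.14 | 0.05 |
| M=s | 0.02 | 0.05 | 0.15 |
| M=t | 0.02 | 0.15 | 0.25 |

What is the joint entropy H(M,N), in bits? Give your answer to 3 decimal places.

H(M,N) = −Σ p(x,y)·log₂ p(x,y) over all 9 cells.
  cell (r,α): −0.17·log₂0.17 = 0.4346
  cell (r,β): −0.14·log₂0.14 = 0.3971
  cell (r,γ): −0.05·log₂0.05 = 0.2161
  cell (s,α): −0.02·log₂0.02 = 0.1129
  cell (s,β): −0.05·log₂0.05 = 0.2161
  cell (s,γ): −0.15·log₂0.15 = 0.4105
  cell (t,α): −0.02·log₂0.02 = 0.1129
  cell (t,β): −0.15·log₂0.15 = 0.4105
  cell (t,γ): −0.25·log₂0.25 = 0.5000
Sum = 2.811 bits.

2.811 bits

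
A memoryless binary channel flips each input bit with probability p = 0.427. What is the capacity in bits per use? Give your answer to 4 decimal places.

0.0154 bits

Binary symmetric channel: C = 1 − h₂(ε) where h₂ is the binary entropy function.
h₂(0.427) = −0.427·log₂0.427 − 0.573·log₂0.573 = 0.9846.
C = 1 − 0.9846 = 0.0154 bits per channel use.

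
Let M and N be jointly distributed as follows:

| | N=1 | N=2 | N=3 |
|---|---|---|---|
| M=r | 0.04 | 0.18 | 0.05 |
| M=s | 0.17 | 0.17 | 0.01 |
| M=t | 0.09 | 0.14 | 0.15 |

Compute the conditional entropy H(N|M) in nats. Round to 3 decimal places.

0.924 nats

Chain rule: H(N|M) = H(M,N) − H(M).
Marginals: p(M) = (0.2700, 0.3500, 0.3800), p(N) = (0.3000, 0.4900, 0.2100).
H(M,N) = 2.0123 nats; H(M) = 1.0886 nats.
H(N|M) = 2.0123 − 1.0886 = 0.924 nats.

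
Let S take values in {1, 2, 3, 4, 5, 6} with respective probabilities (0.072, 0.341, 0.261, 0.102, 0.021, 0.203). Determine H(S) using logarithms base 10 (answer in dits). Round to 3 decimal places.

0.671 dits

H(S) = −Σ p·log₁₀ p.
  −(0.072)·log₁₀(0.072) = 0.0823
  −(0.341)·log₁₀(0.341) = 0.1593
  −(0.261)·log₁₀(0.261) = 0.1523
  −(0.102)·log₁₀(0.102) = 0.1011
  −(0.021)·log₁₀(0.021) = 0.0352
  −(0.203)·log₁₀(0.203) = 0.1406
Sum: 0.0823 + 0.1593 + 0.1523 + 0.1011 + 0.0352 + 0.1406 = 0.671 dits.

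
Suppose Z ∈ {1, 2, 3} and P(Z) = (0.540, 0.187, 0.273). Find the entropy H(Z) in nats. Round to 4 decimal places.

H(Z) = −Σ p·ln p.
  −(0.540)·ln(0.540) = 0.33274
  −(0.187)·ln(0.187) = 0.31353
  −(0.273)·ln(0.273) = 0.35443
Sum: 0.33274 + 0.31353 + 0.35443 = 1.0007 nats.

1.0007 nats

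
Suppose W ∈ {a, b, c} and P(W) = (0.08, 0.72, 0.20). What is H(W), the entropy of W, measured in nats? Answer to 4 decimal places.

0.7605 nats

H(W) = −Σ p·ln p.
  −(0.08)·ln(0.08) = 0.20206
  −(0.72)·ln(0.72) = 0.23652
  −(0.20)·ln(0.20) = 0.32189
Sum: 0.20206 + 0.23652 + 0.32189 = 0.7605 nats.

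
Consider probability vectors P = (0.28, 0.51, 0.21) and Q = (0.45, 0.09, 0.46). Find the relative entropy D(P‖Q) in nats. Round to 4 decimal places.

D(P‖Q) = Σ p·ln(p/q).
  0.28·ln(0.28/0.45) = -0.13285
  0.51·ln(0.51/0.09) = 0.88465
  0.21·ln(0.21/0.46) = -0.16466
D(P‖Q) = 0.5871 nats.

0.5871 nats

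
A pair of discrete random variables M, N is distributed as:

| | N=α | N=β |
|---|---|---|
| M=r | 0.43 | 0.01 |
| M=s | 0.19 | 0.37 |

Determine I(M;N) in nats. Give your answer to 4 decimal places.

Marginals: p(M) = (0.4400, 0.5600), p(N) = (0.6200, 0.3800).
I(M;N) = Σ p(x,y)·ln[p(x,y)/(p(x)p(y))].
  (r,α): 0.43·ln(1.5762) = 0.19567
  (r,β): 0.01·ln(0.0598) = -0.02817
  (s,α): 0.19·ln(0.5472) = -0.11455
  (s,β): 0.37·ln(1.7387) = 0.20467
Sum = 0.2576 nats.

0.2576 nats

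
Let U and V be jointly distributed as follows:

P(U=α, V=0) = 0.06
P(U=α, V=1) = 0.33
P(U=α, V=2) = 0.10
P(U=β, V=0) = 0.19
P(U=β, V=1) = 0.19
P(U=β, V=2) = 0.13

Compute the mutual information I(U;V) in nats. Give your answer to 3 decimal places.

0.056 nats

Marginals: p(U) = (0.4900, 0.5100), p(V) = (0.2500, 0.5200, 0.2300).
I(U;V) = Σ p(x,y)·ln[p(x,y)/(p(x)p(y))].
  (α,0): 0.06·ln(0.4898) = -0.0428
  (α,1): 0.33·ln(1.2951) = 0.0853
  (α,2): 0.10·ln(0.8873) = -0.0120
  (β,0): 0.19·ln(1.4902) = 0.0758
  (β,1): 0.19·ln(0.7164) = -0.0634
  (β,2): 0.13·ln(1.1083) = 0.0134
Sum = 0.056 nats.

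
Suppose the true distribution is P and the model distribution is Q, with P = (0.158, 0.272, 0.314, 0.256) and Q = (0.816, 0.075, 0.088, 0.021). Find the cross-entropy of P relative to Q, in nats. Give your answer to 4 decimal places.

2.4888 nats

H(P,Q) = −Σ p·ln q.
  −0.158·ln(0.816) = 0.03213
  −0.272·ln(0.075) = 0.70455
  −0.314·ln(0.088) = 0.76315
  −0.256·ln(0.021) = 0.98899
H(P,Q) = 2.4888 nats.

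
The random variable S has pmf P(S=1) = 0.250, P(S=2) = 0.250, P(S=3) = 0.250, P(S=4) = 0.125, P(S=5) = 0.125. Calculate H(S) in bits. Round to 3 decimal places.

2.250 bits

H(S) = −Σ p·log₂ p.
  −(0.250)·log₂(0.250) = 0.5000
  −(0.250)·log₂(0.250) = 0.5000
  −(0.250)·log₂(0.250) = 0.5000
  −(0.125)·log₂(0.125) = 0.3750
  −(0.125)·log₂(0.125) = 0.3750
Sum: 0.5000 + 0.5000 + 0.5000 + 0.3750 + 0.3750 = 2.250 bits.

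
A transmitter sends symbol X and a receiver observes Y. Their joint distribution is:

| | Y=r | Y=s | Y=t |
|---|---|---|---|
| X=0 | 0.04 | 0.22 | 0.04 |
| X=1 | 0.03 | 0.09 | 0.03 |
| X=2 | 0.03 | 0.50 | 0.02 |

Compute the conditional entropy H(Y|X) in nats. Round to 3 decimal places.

Marginals: p(X) = (0.3000, 0.1500, 0.5500), p(Y) = (0.1000, 0.8100, 0.0900).
H(Y|X) = Σ p(X) · H(Y|X=·).
  X=0: p=0.3000, H(Y|X=0) = 0.7648
  X=1: p=0.1500, H(Y|X=1) = 0.9503
  X=2: p=0.5500, H(Y|X=2) = 0.3658
Weighted sum = 0.573 nats.

0.573 nats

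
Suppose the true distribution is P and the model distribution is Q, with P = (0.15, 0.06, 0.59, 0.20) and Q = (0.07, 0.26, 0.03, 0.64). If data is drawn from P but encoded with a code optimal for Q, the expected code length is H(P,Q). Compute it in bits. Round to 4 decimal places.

H(P,Q) = −Σ p·log₂ q.
  −0.15·log₂(0.07) = 0.57548
  −0.06·log₂(0.26) = 0.11660
  −0.59·log₂(0.03) = 2.98475
  −0.20·log₂(0.64) = 0.12877
H(P,Q) = 3.8056 bits.

3.8056 bits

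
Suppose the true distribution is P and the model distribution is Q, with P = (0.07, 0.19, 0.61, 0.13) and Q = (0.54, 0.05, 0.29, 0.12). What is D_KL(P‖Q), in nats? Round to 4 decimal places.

D(P‖Q) = Σ p·ln(p/q).
  0.07·ln(0.07/0.54) = -0.14302
  0.19·ln(0.19/0.05) = 0.25365
  0.61·ln(0.61/0.29) = 0.45358
  0.13·ln(0.13/0.12) = 0.01041
D(P‖Q) = 0.5746 nats.

0.5746 nats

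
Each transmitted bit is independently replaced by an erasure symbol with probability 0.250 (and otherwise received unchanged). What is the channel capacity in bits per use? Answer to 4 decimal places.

Binary erasure channel: capacity C = 1 − ε.
C = 1 − 0.250 = 0.7500 bits per channel use.

0.7500 bits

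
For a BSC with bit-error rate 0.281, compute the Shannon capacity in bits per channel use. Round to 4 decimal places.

0.1432 bits

Binary symmetric channel: C = 1 − h₂(ε) where h₂ is the binary entropy function.
h₂(0.281) = −0.281·log₂0.281 − 0.719·log₂0.719 = 0.8568.
C = 1 − 0.8568 = 0.1432 bits per channel use.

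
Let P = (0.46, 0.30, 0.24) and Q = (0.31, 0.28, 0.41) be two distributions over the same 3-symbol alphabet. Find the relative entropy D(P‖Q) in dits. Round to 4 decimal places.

D(P‖Q) = Σ p·log₁₀(p/q).
  0.46·log₁₀(0.46/0.31) = 0.07884
  0.30·log₁₀(0.30/0.28) = 0.00899
  0.24·log₁₀(0.24/0.41) = -0.05582
D(P‖Q) = 0.0320 dits.

0.0320 dits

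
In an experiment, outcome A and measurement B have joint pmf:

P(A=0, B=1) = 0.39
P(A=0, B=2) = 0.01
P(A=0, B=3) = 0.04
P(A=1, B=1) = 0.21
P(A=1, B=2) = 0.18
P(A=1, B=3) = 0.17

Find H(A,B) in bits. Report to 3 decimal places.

H(A,B) = −Σ p(x,y)·log₂ p(x,y) over all 6 cells.
  cell (0,1): −0.39·log₂0.39 = 0.5298
  cell (0,2): −0.01·log₂0.01 = 0.0664
  cell (0,3): −0.04·log₂0.04 = 0.1858
  cell (1,1): −0.21·log₂0.21 = 0.4728
  cell (1,2): −0.18·log₂0.18 = 0.4453
  cell (1,3): −0.17·log₂0.17 = 0.4346
Sum = 2.135 bits.

2.135 bits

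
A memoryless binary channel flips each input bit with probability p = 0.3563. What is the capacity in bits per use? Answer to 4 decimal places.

Binary symmetric channel: C = 1 − h₂(ε) where h₂ is the binary entropy function.
h₂(0.3563) = −0.3563·log₂0.3563 − 0.6437·log₂0.6437 = 0.9396.
C = 1 − 0.9396 = 0.0604 bits per channel use.

0.0604 bits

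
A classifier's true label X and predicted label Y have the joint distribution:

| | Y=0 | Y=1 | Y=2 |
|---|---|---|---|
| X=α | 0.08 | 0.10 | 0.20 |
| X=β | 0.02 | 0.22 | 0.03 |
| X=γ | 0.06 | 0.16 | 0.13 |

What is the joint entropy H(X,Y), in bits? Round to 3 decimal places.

2.882 bits

H(X,Y) = −Σ p(x,y)·log₂ p(x,y) over all 9 cells.
  cell (α,0): −0.08·log₂0.08 = 0.2915
  cell (α,1): −0.10·log₂0.10 = 0.3322
  cell (α,2): −0.20·log₂0.20 = 0.4644
  cell (β,0): −0.02·log₂0.02 = 0.1129
  cell (β,1): −0.22·log₂0.22 = 0.4806
  cell (β,2): −0.03·log₂0.03 = 0.1518
  cell (γ,0): −0.06·log₂0.06 = 0.2435
  cell (γ,1): −0.16·log₂0.16 = 0.4230
  cell (γ,2): −0.13·log₂0.13 = 0.3826
Sum = 2.882 bits.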